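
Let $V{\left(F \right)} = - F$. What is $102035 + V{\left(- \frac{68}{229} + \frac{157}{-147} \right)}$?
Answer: $\frac{3434850154}{33663} \approx 1.0204 \cdot 10^{5}$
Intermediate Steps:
$102035 + V{\left(- \frac{68}{229} + \frac{157}{-147} \right)} = 102035 - \left(- \frac{68}{229} + \frac{157}{-147}\right) = 102035 - \left(\left(-68\right) \frac{1}{229} + 157 \left(- \frac{1}{147}\right)\right) = 102035 - \left(- \frac{68}{229} - \frac{157}{147}\right) = 102035 - - \frac{45949}{33663} = 102035 + \frac{45949}{33663} = \frac{3434850154}{33663}$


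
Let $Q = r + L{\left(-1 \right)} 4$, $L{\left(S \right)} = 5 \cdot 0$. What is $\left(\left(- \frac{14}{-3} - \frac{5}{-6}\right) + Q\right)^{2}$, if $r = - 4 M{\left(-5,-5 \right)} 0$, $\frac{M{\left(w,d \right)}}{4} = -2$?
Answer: $\frac{121}{4} \approx 30.25$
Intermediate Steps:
$M{\left(w,d \right)} = -8$ ($M{\left(w,d \right)} = 4 \left(-2\right) = -8$)
$r = 0$ ($r = \left(-4\right) \left(-8\right) 0 = 32 \cdot 0 = 0$)
$L{\left(S \right)} = 0$
$Q = 0$ ($Q = 0 + 0 \cdot 4 = 0 + 0 = 0$)
$\left(\left(- \frac{14}{-3} - \frac{5}{-6}\right) + Q\right)^{2} = \left(\left(- \frac{14}{-3} - \frac{5}{-6}\right) + 0\right)^{2} = \left(\left(\left(-14\right) \left(- \frac{1}{3}\right) - - \frac{5}{6}\right) + 0\right)^{2} = \left(\left(\frac{14}{3} + \frac{5}{6}\right) + 0\right)^{2} = \left(\frac{11}{2} + 0\right)^{2} = \left(\frac{11}{2}\right)^{2} = \frac{121}{4}$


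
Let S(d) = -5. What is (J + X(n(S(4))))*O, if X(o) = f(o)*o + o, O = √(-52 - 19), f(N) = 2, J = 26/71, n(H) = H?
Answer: -1039*I*√71/71 ≈ -123.31*I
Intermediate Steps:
J = 26/71 (J = 26*(1/71) = 26/71 ≈ 0.36620)
O = I*√71 (O = √(-71) = I*√71 ≈ 8.4261*I)
X(o) = 3*o (X(o) = 2*o + o = 3*o)
(J + X(n(S(4))))*O = (26/71 + 3*(-5))*(I*√71) = (26/71 - 15)*(I*√71) = -1039*I*√71/71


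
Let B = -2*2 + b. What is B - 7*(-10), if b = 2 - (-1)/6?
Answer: 409/6 ≈ 68.167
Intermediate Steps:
b = 13/6 (b = 2 - (-1)/6 = 2 - 1*(-⅙) = 2 + ⅙ = 13/6 ≈ 2.1667)
B = -11/6 (B = -2*2 + 13/6 = -4 + 13/6 = -11/6 ≈ -1.8333)
B - 7*(-10) = -11/6 - 7*(-10) = -11/6 + 70 = 409/6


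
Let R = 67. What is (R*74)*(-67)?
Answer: -332186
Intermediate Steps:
(R*74)*(-67) = (67*74)*(-67) = 4958*(-67) = -332186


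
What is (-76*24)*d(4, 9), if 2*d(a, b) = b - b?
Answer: 0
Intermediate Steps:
d(a, b) = 0 (d(a, b) = (b - b)/2 = (1/2)*0 = 0)
(-76*24)*d(4, 9) = -76*24*0 = -1824*0 = 0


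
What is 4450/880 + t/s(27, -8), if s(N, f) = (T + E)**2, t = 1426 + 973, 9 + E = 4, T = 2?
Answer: 215117/792 ≈ 271.61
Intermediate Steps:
E = -5 (E = -9 + 4 = -5)
t = 2399
s(N, f) = 9 (s(N, f) = (2 - 5)**2 = (-3)**2 = 9)
4450/880 + t/s(27, -8) = 4450/880 + 2399/9 = 4450*(1/880) + 2399*(1/9) = 445/88 + 2399/9 = 215117/792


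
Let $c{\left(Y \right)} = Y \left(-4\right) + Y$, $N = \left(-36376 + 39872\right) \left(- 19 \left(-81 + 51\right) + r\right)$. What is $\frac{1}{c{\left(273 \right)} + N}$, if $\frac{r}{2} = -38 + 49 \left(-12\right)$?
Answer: $- \frac{1}{2385091} \approx -4.1927 \cdot 10^{-7}$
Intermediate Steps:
$r = -1252$ ($r = 2 \left(-38 + 49 \left(-12\right)\right) = 2 \left(-38 - 588\right) = 2 \left(-626\right) = -1252$)
$N = -2384272$ ($N = \left(-36376 + 39872\right) \left(- 19 \left(-81 + 51\right) - 1252\right) = 3496 \left(\left(-19\right) \left(-30\right) - 1252\right) = 3496 \left(570 - 1252\right) = 3496 \left(-682\right) = -2384272$)
$c{\left(Y \right)} = - 3 Y$ ($c{\left(Y \right)} = - 4 Y + Y = - 3 Y$)
$\frac{1}{c{\left(273 \right)} + N} = \frac{1}{\left(-3\right) 273 - 2384272} = \frac{1}{-819 - 2384272} = \frac{1}{-2385091} = - \frac{1}{2385091}$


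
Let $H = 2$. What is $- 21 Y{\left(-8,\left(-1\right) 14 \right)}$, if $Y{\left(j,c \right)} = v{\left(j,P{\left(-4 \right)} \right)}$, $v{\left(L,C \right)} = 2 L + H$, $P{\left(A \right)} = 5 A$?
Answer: $294$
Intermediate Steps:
$v{\left(L,C \right)} = 2 + 2 L$ ($v{\left(L,C \right)} = 2 L + 2 = 2 + 2 L$)
$Y{\left(j,c \right)} = 2 + 2 j$
$- 21 Y{\left(-8,\left(-1\right) 14 \right)} = - 21 \left(2 + 2 \left(-8\right)\right) = - 21 \left(2 - 16\right) = \left(-21\right) \left(-14\right) = 294$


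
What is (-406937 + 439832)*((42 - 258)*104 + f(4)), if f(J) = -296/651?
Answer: -160356107400/217 ≈ -7.3897e+8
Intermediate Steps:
f(J) = -296/651 (f(J) = -296*1/651 = -296/651)
(-406937 + 439832)*((42 - 258)*104 + f(4)) = (-406937 + 439832)*((42 - 258)*104 - 296/651) = 32895*(-216*104 - 296/651) = 32895*(-22464 - 296/651) = 32895*(-14624360/651) = -160356107400/217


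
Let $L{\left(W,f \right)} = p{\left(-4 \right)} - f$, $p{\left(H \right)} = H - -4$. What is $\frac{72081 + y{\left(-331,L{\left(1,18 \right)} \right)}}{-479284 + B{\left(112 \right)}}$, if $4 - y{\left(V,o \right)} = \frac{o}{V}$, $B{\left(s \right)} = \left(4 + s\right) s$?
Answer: $- \frac{23860117}{154342652} \approx -0.15459$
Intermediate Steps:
$p{\left(H \right)} = 4 + H$ ($p{\left(H \right)} = H + 4 = 4 + H$)
$B{\left(s \right)} = s \left(4 + s\right)$
$L{\left(W,f \right)} = - f$ ($L{\left(W,f \right)} = \left(4 - 4\right) - f = 0 - f = - f$)
$y{\left(V,o \right)} = 4 - \frac{o}{V}$
$\frac{72081 + y{\left(-331,L{\left(1,18 \right)} \right)}}{-479284 + B{\left(112 \right)}} = \frac{72081 + \left(4 - \frac{\left(-1\right) 18}{-331}\right)}{-479284 + 112 \left(4 + 112\right)} = \frac{72081 + \left(4 - \left(-18\right) \left(- \frac{1}{331}\right)\right)}{-479284 + 112 \cdot 116} = \frac{72081 + \left(4 - \frac{18}{331}\right)}{-479284 + 12992} = \frac{72081 + \frac{1306}{331}}{-466292} = \frac{23860117}{331} \left(- \frac{1}{466292}\right) = - \frac{23860117}{154342652}$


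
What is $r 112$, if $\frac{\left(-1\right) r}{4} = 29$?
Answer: $-12992$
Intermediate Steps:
$r = -116$ ($r = \left(-4\right) 29 = -116$)
$r 112 = \left(-116\right) 112 = -12992$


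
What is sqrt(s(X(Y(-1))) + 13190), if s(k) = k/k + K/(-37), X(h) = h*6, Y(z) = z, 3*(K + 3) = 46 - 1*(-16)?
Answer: 2*sqrt(40630107)/111 ≈ 114.85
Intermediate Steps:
K = 53/3 (K = -3 + (46 - 1*(-16))/3 = -3 + (46 + 16)/3 = -3 + (1/3)*62 = -3 + 62/3 = 53/3 ≈ 17.667)
X(h) = 6*h
s(k) = 58/111 (s(k) = k/k + (53/3)/(-37) = 1 + (53/3)*(-1/37) = 1 - 53/111 = 58/111)
sqrt(s(X(Y(-1))) + 13190) = sqrt(58/111 + 13190) = sqrt(1464148/111) = 2*sqrt(40630107)/111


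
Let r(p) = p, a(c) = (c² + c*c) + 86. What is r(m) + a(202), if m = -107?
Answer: 81587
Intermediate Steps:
a(c) = 86 + 2*c² (a(c) = (c² + c²) + 86 = 2*c² + 86 = 86 + 2*c²)
r(m) + a(202) = -107 + (86 + 2*202²) = -107 + (86 + 2*40804) = -107 + (86 + 81608) = -107 + 81694 = 81587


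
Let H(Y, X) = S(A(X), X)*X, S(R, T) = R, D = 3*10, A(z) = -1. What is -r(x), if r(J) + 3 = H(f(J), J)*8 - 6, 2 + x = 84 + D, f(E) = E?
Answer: 905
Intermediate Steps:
D = 30
x = 112 (x = -2 + (84 + 30) = -2 + 114 = 112)
H(Y, X) = -X
r(J) = -9 - 8*J (r(J) = -3 + (-J*8 - 6) = -3 + (-8*J - 6) = -3 + (-6 - 8*J) = -9 - 8*J)
-r(x) = -(-9 - 8*112) = -(-9 - 896) = -1*(-905) = 905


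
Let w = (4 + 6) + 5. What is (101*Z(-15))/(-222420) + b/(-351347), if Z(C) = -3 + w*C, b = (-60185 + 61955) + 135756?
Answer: -1874809517/6512216645 ≈ -0.28789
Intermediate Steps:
w = 15 (w = 10 + 5 = 15)
b = 137526 (b = 1770 + 135756 = 137526)
Z(C) = -3 + 15*C
(101*Z(-15))/(-222420) + b/(-351347) = (101*(-3 + 15*(-15)))/(-222420) + 137526/(-351347) = (101*(-3 - 225))*(-1/222420) + 137526*(-1/351347) = (101*(-228))*(-1/222420) - 137526/351347 = -23028*(-1/222420) - 137526/351347 = 1919/18535 - 137526/351347 = -1874809517/6512216645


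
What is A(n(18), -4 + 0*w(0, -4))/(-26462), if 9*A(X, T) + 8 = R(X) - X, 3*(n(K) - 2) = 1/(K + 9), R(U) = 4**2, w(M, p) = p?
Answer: -485/19290798 ≈ -2.5142e-5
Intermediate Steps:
R(U) = 16
n(K) = 2 + 1/(3*(9 + K)) (n(K) = 2 + 1/(3*(K + 9)) = 2 + 1/(3*(9 + K)))
A(X, T) = 8/9 - X/9 (A(X, T) = -8/9 + (16 - X)/9 = -8/9 + (16/9 - X/9) = 8/9 - X/9)
A(n(18), -4 + 0*w(0, -4))/(-26462) = (8/9 - (55 + 6*18)/(27*(9 + 18)))/(-26462) = (8/9 - (55 + 108)/(27*27))*(-1/26462) = (8/9 - 163/(27*27))*(-1/26462) = (8/9 - 1/9*163/81)*(-1/26462) = (8/9 - 163/729)*(-1/26462) = (485/729)*(-1/26462) = -485/19290798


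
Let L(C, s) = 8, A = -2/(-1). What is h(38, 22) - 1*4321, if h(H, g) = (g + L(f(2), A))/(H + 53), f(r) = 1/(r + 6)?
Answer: -393181/91 ≈ -4320.7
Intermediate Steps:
A = 2 (A = -2*(-1) = 2)
f(r) = 1/(6 + r)
h(H, g) = (8 + g)/(53 + H) (h(H, g) = (g + 8)/(H + 53) = (8 + g)/(53 + H))
h(38, 22) - 1*4321 = (8 + 22)/(53 + 38) - 1*4321 = 30/91 - 4321 = -393181/91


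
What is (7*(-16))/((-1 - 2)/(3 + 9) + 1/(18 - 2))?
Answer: 1792/3 ≈ 597.33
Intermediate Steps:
(7*(-16))/((-1 - 2)/(3 + 9) + 1/(18 - 2)) = -112/(-3/12 + 1/16) = -112/(-3*1/12 + 1/16) = -112/(-1/4 + 1/16) = -112/(-3/16) = -112*(-16/3) = 1792/3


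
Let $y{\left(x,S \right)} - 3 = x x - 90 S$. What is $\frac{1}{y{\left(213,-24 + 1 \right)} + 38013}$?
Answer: $\frac{1}{85455} \approx 1.1702 \cdot 10^{-5}$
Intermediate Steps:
$y{\left(x,S \right)} = 3 + x^{2} - 90 S$ ($y{\left(x,S \right)} = 3 - \left(90 S - x x\right) = 3 - \left(- x^{2} + 90 S\right) = 3 + x^{2} - 90 S$)
$\frac{1}{y{\left(213,-24 + 1 \right)} + 38013} = \frac{1}{\left(3 + 213^{2} - 90 \left(-24 + 1\right)\right) + 38013} = \frac{1}{\left(3 + 45369 - -2070\right) + 38013} = \frac{1}{\left(3 + 45369 + 2070\right) + 38013} = \frac{1}{47442 + 38013} = \frac{1}{85455}$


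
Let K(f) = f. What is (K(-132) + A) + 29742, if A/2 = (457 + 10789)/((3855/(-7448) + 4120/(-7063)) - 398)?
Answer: 88638945346966/2999256111 ≈ 29554.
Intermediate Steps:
A = -169028099744/2999256111 (A = 2*((457 + 10789)/((3855/(-7448) + 4120/(-7063)) - 398)) = 2*(11246/((3855*(-1/7448) + 4120*(-1/7063)) - 398)) = 2*(11246/((-3855/7448 - 4120/7063) - 398)) = 2*(11246/(-8273375/7515032 - 398)) = 2*(11246/(-2999256111/7515032)) = 2*(11246*(-7515032/2999256111)) = 2*(-84514049872/2999256111) = -169028099744/2999256111 ≈ -56.357)
(K(-132) + A) + 29742 = (-132 - 169028099744/2999256111) + 29742 = -564929906396/2999256111 + 29742 = 88638945346966/2999256111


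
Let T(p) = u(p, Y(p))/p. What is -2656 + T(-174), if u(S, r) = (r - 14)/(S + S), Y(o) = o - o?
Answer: -80413063/30276 ≈ -2656.0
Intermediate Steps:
Y(o) = 0
u(S, r) = (-14 + r)/(2*S) (u(S, r) = (-14 + r)/((2*S)) = (-14 + r)*(1/(2*S)) = (-14 + r)/(2*S))
T(p) = -7/p**2 (T(p) = ((-14 + 0)/(2*p))/p = ((1/2)*(-14)/p)/p = (-7/p)/p = -7/p**2)
-2656 + T(-174) = -2656 - 7/(-174)**2 = -2656 - 7*1/30276 = -2656 - 7/30276 = -80413063/30276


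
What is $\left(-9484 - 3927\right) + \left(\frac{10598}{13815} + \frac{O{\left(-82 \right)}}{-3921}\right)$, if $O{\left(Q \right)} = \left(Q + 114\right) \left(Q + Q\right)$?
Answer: $- \frac{242113746629}{18056205} \approx -13409.0$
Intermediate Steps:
$O{\left(Q \right)} = 2 Q \left(114 + Q\right)$ ($O{\left(Q \right)} = \left(114 + Q\right) 2 Q = 2 Q \left(114 + Q\right)$)
$\left(-9484 - 3927\right) + \left(\frac{10598}{13815} + \frac{O{\left(-82 \right)}}{-3921}\right) = \left(-9484 - 3927\right) + \left(\frac{10598}{13815} + \frac{2 \left(-82\right) \left(114 - 82\right)}{-3921}\right) = -13411 + \left(10598 \cdot \frac{1}{13815} + 2 \left(-82\right) 32 \left(- \frac{1}{3921}\right)\right) = -13411 + \left(\frac{10598}{13815} - - \frac{5248}{3921}\right) = -13411 + \left(\frac{10598}{13815} + \frac{5248}{3921}\right) = -13411 + \frac{38018626}{18056205} = - \frac{242113746629}{18056205}$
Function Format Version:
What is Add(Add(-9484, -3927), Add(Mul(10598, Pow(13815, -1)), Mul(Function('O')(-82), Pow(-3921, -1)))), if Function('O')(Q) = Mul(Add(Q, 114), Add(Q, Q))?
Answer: Rational(-242113746629, 18056205) ≈ -13409.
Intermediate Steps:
Function('O')(Q) = Mul(2, Q, Add(114, Q)) (Function('O')(Q) = Mul(Add(114, Q), Mul(2, Q)) = Mul(2, Q, Add(114, Q)))
Add(Add(-9484, -3927), Add(Mul(10598, Pow(13815, -1)), Mul(Function('O')(-82), Pow(-3921, -1)))) = Add(Add(-9484, -3927), Add(Mul(10598, Pow(13815, -1)), Mul(Mul(2, -82, Add(114, -82)), Pow(-3921, -1)))) = Add(-13411, Add(Mul(10598, Rational(1, 13815)), Mul(Mul(2, -82, 32), Rational(-1, 3921)))) = Add(-13411, Add(Rational(10598, 13815), Mul(-5248, Rational(-1, 3921)))) = Add(-13411, Add(Rational(10598, 13815), Rational(5248, 3921))) = Add(-13411, Rational(38018626, 18056205)) = Rational(-242113746629, 18056205)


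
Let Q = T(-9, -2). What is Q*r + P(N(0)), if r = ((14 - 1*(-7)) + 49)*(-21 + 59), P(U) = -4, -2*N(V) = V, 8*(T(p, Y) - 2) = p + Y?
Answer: 3317/2 ≈ 1658.5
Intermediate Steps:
T(p, Y) = 2 + Y/8 + p/8 (T(p, Y) = 2 + (p + Y)/8 = 2 + (Y + p)/8 = 2 + (Y/8 + p/8) = 2 + Y/8 + p/8)
N(V) = -V/2
Q = 5/8 (Q = 2 + (⅛)*(-2) + (⅛)*(-9) = 2 - ¼ - 9/8 = 5/8 ≈ 0.62500)
r = 2660 (r = ((14 + 7) + 49)*38 = (21 + 49)*38 = 70*38 = 2660)
Q*r + P(N(0)) = (5/8)*2660 - 4 = 3325/2 - 4 = 3317/2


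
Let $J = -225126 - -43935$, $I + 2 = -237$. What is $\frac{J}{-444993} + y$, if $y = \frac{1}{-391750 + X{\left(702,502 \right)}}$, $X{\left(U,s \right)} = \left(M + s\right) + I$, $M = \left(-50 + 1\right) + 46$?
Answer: $\frac{23644673199}{58070103190} \approx 0.40717$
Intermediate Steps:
$I = -239$ ($I = -2 - 237 = -239$)
$J = -181191$ ($J = -225126 + 43935 = -181191$)
$M = -3$ ($M = -49 + 46 = -3$)
$X{\left(U,s \right)} = -242 + s$ ($X{\left(U,s \right)} = \left(-3 + s\right) - 239 = -242 + s$)
$y = - \frac{1}{391490}$ ($y = \frac{1}{-391750 + \left(-242 + 502\right)} = \frac{1}{-391750 + 260} = \frac{1}{-391490} = - \frac{1}{391490} \approx -2.5543 \cdot 10^{-6}$)
$\frac{J}{-444993} + y = - \frac{181191}{-444993} - \frac{1}{391490} = \left(-181191\right) \left(- \frac{1}{444993}\right) - \frac{1}{391490} = \frac{60397}{148331} - \frac{1}{391490} = \frac{23644673199}{58070103190}$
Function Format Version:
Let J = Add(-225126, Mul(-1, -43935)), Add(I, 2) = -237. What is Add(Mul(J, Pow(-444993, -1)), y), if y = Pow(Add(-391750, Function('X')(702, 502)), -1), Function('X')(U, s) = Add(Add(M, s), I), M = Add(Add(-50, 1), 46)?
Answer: Rational(23644673199, 58070103190) ≈ 0.40717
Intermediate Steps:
I = -239 (I = Add(-2, -237) = -239)
J = -181191 (J = Add(-225126, 43935) = -181191)
M = -3 (M = Add(-49, 46) = -3)
Function('X')(U, s) = Add(-242, s) (Function('X')(U, s) = Add(Add(-3, s), -239) = Add(-242, s))
y = Rational(-1, 391490) (y = Pow(Add(-391750, Add(-242, 502)), -1) = Pow(Add(-391750, 260), -1) = Pow(-391490, -1) = Rational(-1, 391490) ≈ -2.5543e-6)
Add(Mul(J, Pow(-444993, -1)), y) = Add(Mul(-181191, Pow(-444993, -1)), Rational(-1, 391490)) = Add(Mul(-181191, Rational(-1, 444993)), Rational(-1, 391490)) = Add(Rational(60397, 148331), Rational(-1, 391490)) = Rational(23644673199, 58070103190)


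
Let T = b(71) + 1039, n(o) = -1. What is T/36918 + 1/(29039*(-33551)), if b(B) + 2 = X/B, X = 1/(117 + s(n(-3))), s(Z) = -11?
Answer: 15299377024987/544669575000516 ≈ 0.028089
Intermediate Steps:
X = 1/106 (X = 1/(117 - 11) = 1/106 ≈ 0.0094340)
b(B) = -2 + 1/(106*B)
T = 7804463/7526 (T = (-2 + (1/106)/71) + 1039 = (-2 + (1/106)*(1/71)) + 1039 = (-2 + 1/7526) + 1039 = -15051/7526 + 1039 = 7804463/7526 ≈ 1037.0)
T/36918 + 1/(29039*(-33551)) = (7804463/7526)/36918 + 1/(29039*(-33551)) = (7804463/7526)*(1/36918) + (1/29039)*(-1/33551) = 7804463/277844868 - 1/974287489 = 15299377024987/544669575000516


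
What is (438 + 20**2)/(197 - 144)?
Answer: 838/53 ≈ 15.811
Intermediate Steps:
(438 + 20**2)/(197 - 144) = (438 + 400)/53 = 838*(1/53) = 838/53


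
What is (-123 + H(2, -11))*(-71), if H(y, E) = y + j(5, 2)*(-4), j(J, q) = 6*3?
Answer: 13703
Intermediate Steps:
j(J, q) = 18
H(y, E) = -72 + y (H(y, E) = y + 18*(-4) = y - 72 = -72 + y)
(-123 + H(2, -11))*(-71) = (-123 + (-72 + 2))*(-71) = (-123 - 70)*(-71) = -193*(-71) = 13703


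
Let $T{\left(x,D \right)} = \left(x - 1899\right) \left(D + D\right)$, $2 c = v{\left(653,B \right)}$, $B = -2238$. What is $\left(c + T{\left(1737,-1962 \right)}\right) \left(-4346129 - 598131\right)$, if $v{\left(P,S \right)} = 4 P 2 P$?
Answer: $-11576114600240$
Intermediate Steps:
$v{\left(P,S \right)} = 8 P^{2}$ ($v{\left(P,S \right)} = 8 P P = 8 P^{2}$)
$c = 1705636$ ($c = \frac{8 \cdot 653^{2}}{2} = \frac{8 \cdot 426409}{2} = \frac{1}{2} \cdot 3411272 = 1705636$)
$T{\left(x,D \right)} = 2 D \left(-1899 + x\right)$ ($T{\left(x,D \right)} = \left(-1899 + x\right) 2 D = 2 D \left(-1899 + x\right)$)
$\left(c + T{\left(1737,-1962 \right)}\right) \left(-4346129 - 598131\right) = \left(1705636 + 2 \left(-1962\right) \left(-1899 + 1737\right)\right) \left(-4346129 - 598131\right) = \left(1705636 + 2 \left(-1962\right) \left(-162\right)\right) \left(-4944260\right) = \left(1705636 + 635688\right) \left(-4944260\right) = 2341324 \left(-4944260\right) = -11576114600240$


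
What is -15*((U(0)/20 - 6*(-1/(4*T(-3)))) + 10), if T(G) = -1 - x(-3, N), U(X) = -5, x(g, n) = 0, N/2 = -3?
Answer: -495/4 ≈ -123.75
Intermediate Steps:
N = -6 (N = 2*(-3) = -6)
T(G) = -1 (T(G) = -1 - 1*0 = -1 + 0 = -1)
-15*((U(0)/20 - 6*(-1/(4*T(-3)))) + 10) = -15*((-5/20 - 6/((-4*(-1)))) + 10) = -15*((-5*1/20 - 6/4) + 10) = -15*((-¼ - 6*¼) + 10) = -15*((-¼ - 3/2) + 10) = -15*(-7/4 + 10) = -15*33/4 = -495/4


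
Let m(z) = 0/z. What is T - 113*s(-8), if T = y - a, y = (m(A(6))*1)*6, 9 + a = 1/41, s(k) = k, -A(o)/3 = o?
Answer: 37432/41 ≈ 912.98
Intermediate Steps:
A(o) = -3*o
m(z) = 0
a = -368/41 (a = -9 + 1/41 = -368/41 ≈ -8.9756)
y = 0 (y = (0*1)*6 = 0*6 = 0)
T = 368/41 (T = 0 - 1*(-368/41) = 0 + 368/41 = 368/41 ≈ 8.9756)
T - 113*s(-8) = 368/41 - 113*(-8) = 368/41 + 904 = 37432/41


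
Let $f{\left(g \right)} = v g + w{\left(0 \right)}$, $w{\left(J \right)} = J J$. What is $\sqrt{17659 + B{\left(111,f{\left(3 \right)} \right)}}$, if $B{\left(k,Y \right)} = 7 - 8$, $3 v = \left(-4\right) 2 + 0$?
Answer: $9 \sqrt{218} \approx 132.88$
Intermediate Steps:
$w{\left(J \right)} = J^{2}$
$v = - \frac{8}{3}$ ($v = \frac{\left(-4\right) 2 + 0}{3} = \frac{-8 + 0}{3} = \frac{1}{3} \left(-8\right) = - \frac{8}{3} \approx -2.6667$)
$f{\left(g \right)} = - \frac{8 g}{3}$ ($f{\left(g \right)} = - \frac{8 g}{3} + 0^{2} = - \frac{8 g}{3} + 0 = - \frac{8 g}{3}$)
$B{\left(k,Y \right)} = -1$ ($B{\left(k,Y \right)} = 7 - 8 = -1$)
$\sqrt{17659 + B{\left(111,f{\left(3 \right)} \right)}} = \sqrt{17659 - 1} = \sqrt{17658} = 9 \sqrt{218}$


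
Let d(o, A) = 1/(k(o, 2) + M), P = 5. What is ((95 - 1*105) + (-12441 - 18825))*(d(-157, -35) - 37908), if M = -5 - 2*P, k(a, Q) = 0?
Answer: 17784190396/15 ≈ 1.1856e+9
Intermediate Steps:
M = -15 (M = -5 - 2*5 = -5 - 10 = -15)
d(o, A) = -1/15 (d(o, A) = 1/(0 - 15) = 1/(-15) = -1/15)
((95 - 1*105) + (-12441 - 18825))*(d(-157, -35) - 37908) = ((95 - 1*105) + (-12441 - 18825))*(-1/15 - 37908) = ((95 - 105) - 31266)*(-568621/15) = (-10 - 31266)*(-568621/15) = -31276*(-568621/15) = 17784190396/15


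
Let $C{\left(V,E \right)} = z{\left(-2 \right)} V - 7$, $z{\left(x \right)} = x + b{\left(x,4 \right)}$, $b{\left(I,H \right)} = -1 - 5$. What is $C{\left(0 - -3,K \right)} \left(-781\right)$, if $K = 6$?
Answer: $24211$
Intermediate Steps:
$b{\left(I,H \right)} = -6$ ($b{\left(I,H \right)} = -1 - 5 = -6$)
$z{\left(x \right)} = -6 + x$ ($z{\left(x \right)} = x - 6 = -6 + x$)
$C{\left(V,E \right)} = -7 - 8 V$ ($C{\left(V,E \right)} = \left(-6 - 2\right) V - 7 = - 8 V - 7 = -7 - 8 V$)
$C{\left(0 - -3,K \right)} \left(-781\right) = \left(-7 - 8 \left(0 - -3\right)\right) \left(-781\right) = \left(-7 - 8 \left(0 + 3\right)\right) \left(-781\right) = \left(-7 - 24\right) \left(-781\right) = \left(-31\right) \left(-781\right) = 24211$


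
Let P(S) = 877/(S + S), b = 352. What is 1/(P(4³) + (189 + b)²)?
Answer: 128/37464045 ≈ 3.4166e-6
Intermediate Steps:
P(S) = 877/(2*S) (P(S) = 877/((2*S)) = 877*(1/(2*S)) = 877/(2*S))
1/(P(4³) + (189 + b)²) = 1/(877/(2*(4³)) + (189 + 352)²) = 1/((877/2)/64 + 541²) = 1/((877/2)*(1/64) + 292681) = 1/(877/128 + 292681) = 1/(37464045/128) = 128/37464045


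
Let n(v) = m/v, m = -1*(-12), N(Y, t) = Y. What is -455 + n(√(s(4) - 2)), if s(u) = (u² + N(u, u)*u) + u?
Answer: -455 + 6*√34/17 ≈ -452.94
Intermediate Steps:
m = 12
s(u) = u + 2*u² (s(u) = (u² + u*u) + u = (u² + u²) + u = 2*u² + u = u + 2*u²)
n(v) = 12/v
-455 + n(√(s(4) - 2)) = -455 + 12/(√(4*(1 + 2*4) - 2)) = -455 + 12/(√(4*(1 + 8) - 2)) = -455 + 12/(√(4*9 - 2)) = -455 + 12/(√(36 - 2)) = -455 + 12/(√34) = -455 + 12*(√34/34) = -455 + 6*√34/17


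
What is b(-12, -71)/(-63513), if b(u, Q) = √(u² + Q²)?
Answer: -√5185/63513 ≈ -0.0011337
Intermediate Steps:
b(u, Q) = √(Q² + u²)
b(-12, -71)/(-63513) = √((-71)² + (-12)²)/(-63513) = √(5041 + 144)*(-1/63513) = √5185*(-1/63513) = -√5185/63513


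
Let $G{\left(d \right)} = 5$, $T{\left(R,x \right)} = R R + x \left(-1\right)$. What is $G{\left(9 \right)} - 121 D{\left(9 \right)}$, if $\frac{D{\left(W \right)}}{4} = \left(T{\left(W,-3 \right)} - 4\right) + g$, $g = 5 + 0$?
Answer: $-41135$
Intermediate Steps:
$g = 5$
$T{\left(R,x \right)} = R^{2} - x$
$D{\left(W \right)} = 16 + 4 W^{2}$ ($D{\left(W \right)} = 4 \left(\left(\left(W^{2} - -3\right) - 4\right) + 5\right) = 4 \left(\left(\left(W^{2} + 3\right) - 4\right) + 5\right) = 4 \left(\left(\left(3 + W^{2}\right) - 4\right) + 5\right) = 4 \left(\left(-1 + W^{2}\right) + 5\right) = 4 \left(4 + W^{2}\right) = 16 + 4 W^{2}$)
$G{\left(9 \right)} - 121 D{\left(9 \right)} = 5 - 121 \left(16 + 4 \cdot 9^{2}\right) = 5 - 121 \left(16 + 4 \cdot 81\right) = 5 - 121 \left(16 + 324\right) = 5 - 41140 = -41135$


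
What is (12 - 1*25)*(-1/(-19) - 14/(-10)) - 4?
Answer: -2174/95 ≈ -22.884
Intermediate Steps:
(12 - 1*25)*(-1/(-19) - 14/(-10)) - 4 = (12 - 25)*(-1*(-1/19) - 14*(-1/10)) - 4 = -13*(1/19 + 7/5) - 4 = -13*138/95 - 4 = -1794/95 - 4 = -2174/95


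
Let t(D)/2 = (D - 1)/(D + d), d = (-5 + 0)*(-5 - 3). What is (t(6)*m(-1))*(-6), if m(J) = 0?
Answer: 0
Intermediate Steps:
d = 40 (d = -5*(-8) = 40)
t(D) = 2*(-1 + D)/(40 + D) (t(D) = 2*((D - 1)/(D + 40)) = 2*((-1 + D)/(40 + D)) = 2*(-1 + D)/(40 + D))
(t(6)*m(-1))*(-6) = ((2*(-1 + 6)/(40 + 6))*0)*(-6) = ((2*5/46)*0)*(-6) = ((2*(1/46)*5)*0)*(-6) = ((5/23)*0)*(-6) = 0*(-6) = 0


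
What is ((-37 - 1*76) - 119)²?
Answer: 53824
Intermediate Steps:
((-37 - 1*76) - 119)² = ((-37 - 76) - 119)² = (-113 - 119)² = (-232)² = 53824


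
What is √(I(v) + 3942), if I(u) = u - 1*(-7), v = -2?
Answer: √3947 ≈ 62.825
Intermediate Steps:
I(u) = 7 + u (I(u) = u + 7 = 7 + u)
√(I(v) + 3942) = √((7 - 2) + 3942) = √(5 + 3942) = √3947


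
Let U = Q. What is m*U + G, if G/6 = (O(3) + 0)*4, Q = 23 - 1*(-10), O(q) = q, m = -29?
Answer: -885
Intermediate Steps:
Q = 33 (Q = 23 + 10 = 33)
U = 33
G = 72 (G = 6*((3 + 0)*4) = 6*(3*4) = 6*12 = 72)
m*U + G = -29*33 + 72 = -957 + 72 = -885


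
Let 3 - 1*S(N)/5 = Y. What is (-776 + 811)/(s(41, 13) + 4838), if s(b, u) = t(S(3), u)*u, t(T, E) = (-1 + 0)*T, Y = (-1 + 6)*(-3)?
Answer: 5/524 ≈ 0.0095420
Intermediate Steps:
Y = -15 (Y = 5*(-3) = -15)
S(N) = 90 (S(N) = 15 - 5*(-15) = 15 + 75 = 90)
t(T, E) = -T
s(b, u) = -90*u (s(b, u) = (-1*90)*u = -90*u)
(-776 + 811)/(s(41, 13) + 4838) = (-776 + 811)/(-90*13 + 4838) = 35/(-1170 + 4838) = 35/3668 = 35*(1/3668) = 5/524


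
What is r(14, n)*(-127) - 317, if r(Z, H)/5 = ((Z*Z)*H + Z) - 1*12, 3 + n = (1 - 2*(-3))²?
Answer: -5726747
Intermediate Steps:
n = 46 (n = -3 + (1 - 2*(-3))² = -3 + (1 + 6)² = -3 + 7² = -3 + 49 = 46)
r(Z, H) = -60 + 5*Z + 5*H*Z² (r(Z, H) = 5*(((Z*Z)*H + Z) - 1*12) = 5*((Z²*H + Z) - 12) = 5*((H*Z² + Z) - 12) = 5*((Z + H*Z²) - 12) = 5*(-12 + Z + H*Z²) = -60 + 5*Z + 5*H*Z²)
r(14, n)*(-127) - 317 = (-60 + 5*14 + 5*46*14²)*(-127) - 317 = (-60 + 70 + 5*46*196)*(-127) - 317 = (-60 + 70 + 45080)*(-127) - 317 = 45090*(-127) - 317 = -5726430 - 317 = -5726747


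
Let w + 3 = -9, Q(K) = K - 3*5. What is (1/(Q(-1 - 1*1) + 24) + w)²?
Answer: 6889/49 ≈ 140.59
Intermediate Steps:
Q(K) = -15 + K (Q(K) = K - 15 = -15 + K)
w = -12 (w = -3 - 9 = -12)
(1/(Q(-1 - 1*1) + 24) + w)² = (1/((-15 + (-1 - 1*1)) + 24) - 12)² = (1/((-15 + (-1 - 1)) + 24) - 12)² = (1/((-15 - 2) + 24) - 12)² = (1/(-17 + 24) - 12)² = (1/7 - 12)² = (⅐ - 12)² = (-83/7)² = 6889/49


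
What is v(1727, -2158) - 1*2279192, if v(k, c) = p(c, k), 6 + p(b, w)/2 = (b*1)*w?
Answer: -9732936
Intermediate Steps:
p(b, w) = -12 + 2*b*w (p(b, w) = -12 + 2*((b*1)*w) = -12 + 2*(b*w) = -12 + 2*b*w)
v(k, c) = -12 + 2*c*k
v(1727, -2158) - 1*2279192 = (-12 + 2*(-2158)*1727) - 1*2279192 = (-12 - 7453732) - 2279192 = -7453744 - 2279192 = -9732936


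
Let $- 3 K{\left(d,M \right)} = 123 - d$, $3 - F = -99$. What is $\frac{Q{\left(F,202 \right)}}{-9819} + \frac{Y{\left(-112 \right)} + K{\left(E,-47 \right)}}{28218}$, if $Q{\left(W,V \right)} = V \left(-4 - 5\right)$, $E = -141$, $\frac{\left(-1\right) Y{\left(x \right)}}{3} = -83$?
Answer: $\frac{5875687}{30785838} \approx 0.19086$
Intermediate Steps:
$F = 102$ ($F = 3 - -99 = 3 + 99 = 102$)
$Y{\left(x \right)} = 249$ ($Y{\left(x \right)} = \left(-3\right) \left(-83\right) = 249$)
$Q{\left(W,V \right)} = - 9 V$ ($Q{\left(W,V \right)} = V \left(-9\right) = - 9 V$)
$K{\left(d,M \right)} = -41 + \frac{d}{3}$ ($K{\left(d,M \right)} = - \frac{123 - d}{3} = -41 + \frac{d}{3}$)
$\frac{Q{\left(F,202 \right)}}{-9819} + \frac{Y{\left(-112 \right)} + K{\left(E,-47 \right)}}{28218} = \frac{\left(-9\right) 202}{-9819} + \frac{249 + \left(-41 + \frac{1}{3} \left(-141\right)\right)}{28218} = \left(-1818\right) \left(- \frac{1}{9819}\right) + \left(249 - 88\right) \frac{1}{28218} = \frac{202}{1091} + \left(249 - 88\right) \frac{1}{28218} = \frac{202}{1091} + 161 \cdot \frac{1}{28218} = \frac{202}{1091} + \frac{161}{28218} = \frac{5875687}{30785838}$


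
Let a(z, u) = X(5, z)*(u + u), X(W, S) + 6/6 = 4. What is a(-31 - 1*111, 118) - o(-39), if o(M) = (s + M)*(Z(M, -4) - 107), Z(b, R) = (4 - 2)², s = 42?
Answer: 1017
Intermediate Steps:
X(W, S) = 3 (X(W, S) = -1 + 4 = 3)
Z(b, R) = 4 (Z(b, R) = 2² = 4)
o(M) = -4326 - 103*M (o(M) = (42 + M)*(4 - 107) = (42 + M)*(-103) = -4326 - 103*M)
a(z, u) = 6*u (a(z, u) = 3*(u + u) = 3*(2*u) = 6*u)
a(-31 - 1*111, 118) - o(-39) = 6*118 - (-4326 - 103*(-39)) = 708 - (-4326 + 4017) = 708 - 1*(-309) = 708 + 309 = 1017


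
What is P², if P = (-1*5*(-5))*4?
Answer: 10000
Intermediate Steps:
P = 100 (P = -5*(-5)*4 = 25*4 = 100)
P² = 100² = 10000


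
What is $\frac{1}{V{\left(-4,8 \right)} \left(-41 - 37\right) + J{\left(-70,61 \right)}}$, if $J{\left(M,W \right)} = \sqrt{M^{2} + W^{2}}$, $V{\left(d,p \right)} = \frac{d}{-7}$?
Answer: $\frac{2184}{325085} + \frac{49 \sqrt{8621}}{325085} \approx 0.020713$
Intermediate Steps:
$V{\left(d,p \right)} = - \frac{d}{7}$ ($V{\left(d,p \right)} = d \left(- \frac{1}{7}\right) = - \frac{d}{7}$)
$\frac{1}{V{\left(-4,8 \right)} \left(-41 - 37\right) + J{\left(-70,61 \right)}} = \frac{1}{\left(- \frac{1}{7}\right) \left(-4\right) \left(-41 - 37\right) + \sqrt{\left(-70\right)^{2} + 61^{2}}} = \frac{1}{\frac{4}{7} \left(-78\right) + \sqrt{4900 + 3721}} = \frac{1}{- \frac{312}{7} + \sqrt{8621}}$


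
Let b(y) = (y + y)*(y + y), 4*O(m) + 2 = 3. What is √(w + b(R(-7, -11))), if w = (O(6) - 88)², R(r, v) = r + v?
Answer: 9*√1777/4 ≈ 94.848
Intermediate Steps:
O(m) = ¼ (O(m) = -½ + (¼)*3 = -½ + ¾ = ¼)
w = 123201/16 (w = (¼ - 88)² = (-351/4)² = 123201/16 ≈ 7700.1)
b(y) = 4*y² (b(y) = (2*y)*(2*y) = 4*y²)
√(w + b(R(-7, -11))) = √(123201/16 + 4*(-7 - 11)²) = √(123201/16 + 4*(-18)²) = √(123201/16 + 4*324) = √(123201/16 + 1296) = √(143937/16) = 9*√1777/4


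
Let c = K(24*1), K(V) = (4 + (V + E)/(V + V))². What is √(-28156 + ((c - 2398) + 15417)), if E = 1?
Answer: I*√34828559/48 ≈ 122.95*I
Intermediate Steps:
K(V) = (4 + (1 + V)/(2*V))² (K(V) = (4 + (V + 1)/(V + V))² = (4 + (1 + V)/((2*V)))² = (4 + (1 + V)*(1/(2*V)))² = (4 + (1 + V)/(2*V))²)
c = 47089/2304 (c = (1 + 9*(24*1))²/(4*(24*1)²) = (¼)*(1 + 9*24)²/24² = (¼)*(1/576)*(1 + 216)² = (¼)*(1/576)*217² = (¼)*(1/576)*47089 = 47089/2304 ≈ 20.438)
√(-28156 + ((c - 2398) + 15417)) = √(-28156 + ((47089/2304 - 2398) + 15417)) = √(-28156 + (-5477903/2304 + 15417)) = √(-28156 + 30042865/2304) = √(-34828559/2304) = I*√34828559/48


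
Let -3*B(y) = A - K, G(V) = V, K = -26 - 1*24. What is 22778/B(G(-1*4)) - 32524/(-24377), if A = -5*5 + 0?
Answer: -1664964818/609425 ≈ -2732.0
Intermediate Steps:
K = -50 (K = -26 - 24 = -50)
A = -25 (A = -25 + 0 = -25)
B(y) = -25/3 (B(y) = -(-25 - 1*(-50))/3 = -(-25 + 50)/3 = -⅓*25 = -25/3)
22778/B(G(-1*4)) - 32524/(-24377) = 22778/(-25/3) - 32524/(-24377) = 22778*(-3/25) - 32524*(-1/24377) = -68334/25 + 32524/24377 = -1664964818/609425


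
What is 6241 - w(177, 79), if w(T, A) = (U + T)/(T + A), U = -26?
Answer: 1597545/256 ≈ 6240.4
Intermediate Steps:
w(T, A) = (-26 + T)/(A + T) (w(T, A) = (-26 + T)/(T + A) = (-26 + T)/(A + T))
6241 - w(177, 79) = 6241 - (-26 + 177)/(79 + 177) = 6241 - 151/256 = 1597545/256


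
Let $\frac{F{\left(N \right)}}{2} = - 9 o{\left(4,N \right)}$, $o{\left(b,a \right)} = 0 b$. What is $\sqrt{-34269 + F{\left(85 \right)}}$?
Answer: $i \sqrt{34269} \approx 185.12 i$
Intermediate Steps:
$o{\left(b,a \right)} = 0$
$F{\left(N \right)} = 0$ ($F{\left(N \right)} = 2 \left(\left(-9\right) 0\right) = 2 \cdot 0 = 0$)
$\sqrt{-34269 + F{\left(85 \right)}} = \sqrt{-34269 + 0} = \sqrt{-34269} = i \sqrt{34269}$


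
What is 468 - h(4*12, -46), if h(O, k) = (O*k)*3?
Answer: 7092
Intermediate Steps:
h(O, k) = 3*O*k
468 - h(4*12, -46) = 468 - 3*4*12*(-46) = 468 - 3*48*(-46) = 468 - 1*(-6624) = 468 + 6624 = 7092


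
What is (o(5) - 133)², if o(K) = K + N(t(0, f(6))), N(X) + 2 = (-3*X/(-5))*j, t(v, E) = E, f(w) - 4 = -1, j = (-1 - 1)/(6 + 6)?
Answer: 1697809/100 ≈ 16978.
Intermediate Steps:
j = -⅙ (j = -2/12 = -2*1/12 = -⅙ ≈ -0.16667)
f(w) = 3 (f(w) = 4 - 1 = 3)
N(X) = -2 - X/10 (N(X) = -2 - 3*X/(-5)*(-⅙) = -2 - 3*X*(-1)/5*(-⅙) = -2 - (-3)*X/5*(-⅙) = -2 + (3*X/5)*(-⅙) = -2 - X/10)
o(K) = -23/10 + K (o(K) = K + (-2 - ⅒*3) = K + (-2 - 3/10) = K - 23/10 = -23/10 + K)
(o(5) - 133)² = ((-23/10 + 5) - 133)² = (27/10 - 133)² = (-1303/10)² = 1697809/100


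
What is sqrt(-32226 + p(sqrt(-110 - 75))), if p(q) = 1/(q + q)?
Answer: sqrt(-4411739400 - 370*I*sqrt(185))/370 ≈ 0.00010239 - 179.52*I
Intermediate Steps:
p(q) = 1/(2*q)
sqrt(-32226 + p(sqrt(-110 - 75))) = sqrt(-32226 + 1/(2*(sqrt(-110 - 75)))) = sqrt(-32226 + 1/(2*(sqrt(-185)))) = sqrt(-32226 + 1/(2*((I*sqrt(185))))) = sqrt(-32226 + (-I*sqrt(185)/185)/2) = sqrt(-32226 - I*sqrt(185)/370)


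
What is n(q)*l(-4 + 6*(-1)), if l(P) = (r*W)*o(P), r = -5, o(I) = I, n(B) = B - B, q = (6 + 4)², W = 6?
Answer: 0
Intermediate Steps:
q = 100 (q = 10² = 100)
n(B) = 0
l(P) = -30*P (l(P) = (-5*6)*P = -30*P)
n(q)*l(-4 + 6*(-1)) = 0*(-30*(-4 + 6*(-1))) = 0*(-30*(-4 - 6)) = 0*(-30*(-10)) = 0*300 = 0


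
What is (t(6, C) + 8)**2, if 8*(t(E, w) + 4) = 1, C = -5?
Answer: 1089/64 ≈ 17.016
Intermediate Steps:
t(E, w) = -31/8 (t(E, w) = -4 + (1/8)*1 = -4 + 1/8 = -31/8)
(t(6, C) + 8)**2 = (-31/8 + 8)**2 = (33/8)**2 = 1089/64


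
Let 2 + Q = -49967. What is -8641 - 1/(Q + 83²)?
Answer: -372254279/43080 ≈ -8641.0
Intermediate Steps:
Q = -49969 (Q = -2 - 49967 = -49969)
-8641 - 1/(Q + 83²) = -8641 - 1/(-49969 + 83²) = -8641 - 1/(-49969 + 6889) = -8641 - 1/(-43080) = -8641 - 1*(-1/43080) = -8641 + 1/43080 = -372254279/43080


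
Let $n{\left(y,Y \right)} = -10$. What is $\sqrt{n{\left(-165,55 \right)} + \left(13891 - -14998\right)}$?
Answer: $\sqrt{28879} \approx 169.94$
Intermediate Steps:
$\sqrt{n{\left(-165,55 \right)} + \left(13891 - -14998\right)} = \sqrt{-10 + \left(13891 - -14998\right)} = \sqrt{-10 + \left(13891 + 14998\right)} = \sqrt{-10 + 28889} = \sqrt{28879}$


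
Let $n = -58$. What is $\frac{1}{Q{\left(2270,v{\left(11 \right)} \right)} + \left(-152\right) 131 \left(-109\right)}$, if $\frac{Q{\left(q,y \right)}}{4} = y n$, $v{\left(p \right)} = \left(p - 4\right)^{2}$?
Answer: $\frac{1}{2159040} \approx 4.6317 \cdot 10^{-7}$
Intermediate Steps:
$v{\left(p \right)} = \left(-4 + p\right)^{2}$
$Q{\left(q,y \right)} = - 232 y$ ($Q{\left(q,y \right)} = 4 y \left(-58\right) = 4 \left(- 58 y\right) = - 232 y$)
$\frac{1}{Q{\left(2270,v{\left(11 \right)} \right)} + \left(-152\right) 131 \left(-109\right)} = \frac{1}{- 232 \left(-4 + 11\right)^{2} + \left(-152\right) 131 \left(-109\right)} = \frac{1}{- 232 \cdot 7^{2} - -2170408} = \frac{1}{\left(-232\right) 49 + 2170408} = \frac{1}{-11368 + 2170408} = \frac{1}{2159040}$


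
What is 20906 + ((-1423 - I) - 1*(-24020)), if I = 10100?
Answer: 33403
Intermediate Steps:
20906 + ((-1423 - I) - 1*(-24020)) = 20906 + ((-1423 - 1*10100) - 1*(-24020)) = 20906 + ((-1423 - 10100) + 24020) = 20906 + (-11523 + 24020) = 20906 + 12497 = 33403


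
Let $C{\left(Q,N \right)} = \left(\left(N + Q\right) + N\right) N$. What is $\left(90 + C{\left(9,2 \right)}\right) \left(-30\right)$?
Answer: $-3480$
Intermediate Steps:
$C{\left(Q,N \right)} = N \left(Q + 2 N\right)$ ($C{\left(Q,N \right)} = \left(Q + 2 N\right) N = N \left(Q + 2 N\right)$)
$\left(90 + C{\left(9,2 \right)}\right) \left(-30\right) = \left(90 + 2 \left(9 + 2 \cdot 2\right)\right) \left(-30\right) = \left(90 + 2 \left(9 + 4\right)\right) \left(-30\right) = \left(90 + 2 \cdot 13\right) \left(-30\right) = \left(90 + 26\right) \left(-30\right) = 116 \left(-30\right) = -3480$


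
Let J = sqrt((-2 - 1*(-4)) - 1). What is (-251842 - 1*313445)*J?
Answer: -565287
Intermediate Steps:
J = 1 (J = sqrt((-2 + 4) - 1) = sqrt(2 - 1) = sqrt(1) = 1)
(-251842 - 1*313445)*J = (-251842 - 1*313445)*1 = (-251842 - 313445)*1 = -565287*1 = -565287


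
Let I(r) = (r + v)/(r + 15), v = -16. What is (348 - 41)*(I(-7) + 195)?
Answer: 471859/8 ≈ 58982.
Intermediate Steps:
I(r) = (-16 + r)/(15 + r) (I(r) = (r - 16)/(r + 15) = (-16 + r)/(15 + r))
(348 - 41)*(I(-7) + 195) = (348 - 41)*((-16 - 7)/(15 - 7) + 195) = 307*(-23/8 + 195) = 307*(1537/8) = 471859/8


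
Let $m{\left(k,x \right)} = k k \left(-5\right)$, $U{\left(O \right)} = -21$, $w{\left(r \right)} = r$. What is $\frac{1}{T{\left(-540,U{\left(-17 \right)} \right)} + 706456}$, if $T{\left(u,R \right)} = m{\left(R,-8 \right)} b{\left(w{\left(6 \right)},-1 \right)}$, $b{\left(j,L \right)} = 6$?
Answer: $\frac{1}{693226} \approx 1.4425 \cdot 10^{-6}$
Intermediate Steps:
$m{\left(k,x \right)} = - 5 k^{2}$ ($m{\left(k,x \right)} = k^{2} \left(-5\right) = - 5 k^{2}$)
$T{\left(u,R \right)} = - 30 R^{2}$ ($T{\left(u,R \right)} = - 5 R^{2} \cdot 6 = - 30 R^{2}$)
$\frac{1}{T{\left(-540,U{\left(-17 \right)} \right)} + 706456} = \frac{1}{- 30 \left(-21\right)^{2} + 706456} = \frac{1}{\left(-30\right) 441 + 706456} = \frac{1}{-13230 + 706456} = \frac{1}{693226}$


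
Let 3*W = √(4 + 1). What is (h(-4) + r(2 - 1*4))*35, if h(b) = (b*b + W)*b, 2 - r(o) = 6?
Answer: -2380 - 140*√5/3 ≈ -2484.4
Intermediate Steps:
r(o) = -4 (r(o) = 2 - 1*6 = 2 - 6 = -4)
W = √5/3 (W = √(4 + 1)/3 = √5/3 ≈ 0.74536)
h(b) = b*(b² + √5/3) (h(b) = (b*b + √5/3)*b = (b² + √5/3)*b = b*(b² + √5/3))
(h(-4) + r(2 - 1*4))*35 = (-4*((-4)² + √5/3) - 4)*35 = (-4*(16 + √5/3) - 4)*35 = ((-64 - 4*√5/3) - 4)*35 = (-68 - 4*√5/3)*35 = -2380 - 140*√5/3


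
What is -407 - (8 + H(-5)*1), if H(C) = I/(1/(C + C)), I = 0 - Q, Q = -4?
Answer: -375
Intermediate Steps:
I = 4 (I = 0 - 1*(-4) = 0 + 4 = 4)
H(C) = 8*C (H(C) = 4/(1/(C + C)) = 4/(1/(2*C)) = 4/((1/(2*C))) = 4*(2*C) = 8*C)
-407 - (8 + H(-5)*1) = -407 - (8 + (8*(-5))*1) = -407 - (8 - 40*1) = -407 - (8 - 40) = -407 - 1*(-32) = -407 + 32 = -375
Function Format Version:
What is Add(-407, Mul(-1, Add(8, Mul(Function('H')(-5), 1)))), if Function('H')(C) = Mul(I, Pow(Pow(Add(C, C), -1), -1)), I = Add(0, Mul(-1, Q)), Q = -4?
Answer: -375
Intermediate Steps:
I = 4 (I = Add(0, Mul(-1, -4)) = Add(0, 4) = 4)
Function('H')(C) = Mul(8, C) (Function('H')(C) = Mul(4, Pow(Pow(Add(C, C), -1), -1)) = Mul(4, Pow(Pow(Mul(2, C), -1), -1)) = Mul(4, Pow(Mul(Rational(1, 2), Pow(C, -1)), -1)) = Mul(4, Mul(2, C)) = Mul(8, C))
Add(-407, Mul(-1, Add(8, Mul(Function('H')(-5), 1)))) = Add(-407, Mul(-1, Add(8, Mul(Mul(8, -5), 1)))) = Add(-407, Mul(-1, Add(8, Mul(-40, 1)))) = Add(-407, Mul(-1, Add(8, -40))) = Add(-407, Mul(-1, -32)) = Add(-407, 32) = -375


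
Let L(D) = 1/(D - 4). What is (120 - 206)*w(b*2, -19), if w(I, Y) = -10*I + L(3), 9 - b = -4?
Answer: 22446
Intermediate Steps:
b = 13 (b = 9 - 1*(-4) = 9 + 4 = 13)
L(D) = 1/(-4 + D)
w(I, Y) = -1 - 10*I (w(I, Y) = -10*I + 1/(-4 + 3) = -10*I + 1/(-1) = -10*I - 1 = -1 - 10*I)
(120 - 206)*w(b*2, -19) = (120 - 206)*(-1 - 130*2) = -86*(-1 - 10*26) = -86*(-1 - 260) = -86*(-261) = 22446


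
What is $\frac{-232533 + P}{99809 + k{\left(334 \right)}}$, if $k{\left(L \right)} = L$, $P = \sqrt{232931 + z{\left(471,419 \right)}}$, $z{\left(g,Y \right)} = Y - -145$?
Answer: $- \frac{25837}{11127} + \frac{\sqrt{233495}}{100143} \approx -2.3172$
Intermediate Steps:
$z{\left(g,Y \right)} = 145 + Y$ ($z{\left(g,Y \right)} = Y + 145 = 145 + Y$)
$P = \sqrt{233495}$ ($P = \sqrt{232931 + \left(145 + 419\right)} = \sqrt{232931 + 564} = \sqrt{233495} \approx 483.21$)
$\frac{-232533 + P}{99809 + k{\left(334 \right)}} = \frac{-232533 + \sqrt{233495}}{99809 + 334} = \frac{-232533 + \sqrt{233495}}{100143} = \left(-232533 + \sqrt{233495}\right) \frac{1}{100143} = - \frac{25837}{11127} + \frac{\sqrt{233495}}{100143}$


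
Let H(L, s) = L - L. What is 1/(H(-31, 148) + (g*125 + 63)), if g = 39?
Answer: 1/4938 ≈ 0.00020251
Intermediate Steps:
H(L, s) = 0
1/(H(-31, 148) + (g*125 + 63)) = 1/(0 + (39*125 + 63)) = 1/(0 + (4875 + 63)) = 1/(0 + 4938) = 1/4938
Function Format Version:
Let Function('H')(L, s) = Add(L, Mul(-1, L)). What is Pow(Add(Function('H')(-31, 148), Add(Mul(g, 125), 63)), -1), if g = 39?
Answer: Rational(1, 4938) ≈ 0.00020251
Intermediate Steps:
Function('H')(L, s) = 0
Pow(Add(Function('H')(-31, 148), Add(Mul(g, 125), 63)), -1) = Pow(Add(0, Add(Mul(39, 125), 63)), -1) = Pow(Add(0, Add(4875, 63)), -1) = Pow(Add(0, 4938), -1) = Pow(4938, -1) = Rational(1, 4938)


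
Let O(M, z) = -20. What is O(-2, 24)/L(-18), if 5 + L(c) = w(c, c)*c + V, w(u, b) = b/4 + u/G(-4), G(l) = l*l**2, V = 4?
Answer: -320/1199 ≈ -0.26689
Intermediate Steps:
G(l) = l**3
w(u, b) = -u/64 + b/4 (w(u, b) = b/4 + u/((-4)**3) = b*(1/4) + u/(-64) = b/4 + u*(-1/64) = b/4 - u/64 = -u/64 + b/4)
L(c) = -1 + 15*c**2/64 (L(c) = -5 + ((-c/64 + c/4)*c + 4) = -5 + ((15*c/64)*c + 4) = -5 + (15*c**2/64 + 4) = -5 + (4 + 15*c**2/64) = -1 + 15*c**2/64)
O(-2, 24)/L(-18) = -20/(-1 + (15/64)*(-18)**2) = -20/(-1 + (15/64)*324) = -20/(-1 + 1215/16) = -20/1199/16 = -20*16/1199 = -320/1199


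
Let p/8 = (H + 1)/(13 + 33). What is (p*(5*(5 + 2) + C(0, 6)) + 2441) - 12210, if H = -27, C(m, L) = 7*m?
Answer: -228327/23 ≈ -9927.3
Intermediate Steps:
p = -104/23 (p = 8*((-27 + 1)/(13 + 33)) = 8*(-26/46) = 8*(-26*1/46) = 8*(-13/23) = -104/23 ≈ -4.5217)
(p*(5*(5 + 2) + C(0, 6)) + 2441) - 12210 = (-104*(5*(5 + 2) + 7*0)/23 + 2441) - 12210 = (-104*(5*7 + 0)/23 + 2441) - 12210 = (-104*(35 + 0)/23 + 2441) - 12210 = (-104/23*35 + 2441) - 12210 = (-3640/23 + 2441) - 12210 = 52503/23 - 12210 = -228327/23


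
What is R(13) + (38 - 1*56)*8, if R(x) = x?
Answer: -131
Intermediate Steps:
R(13) + (38 - 1*56)*8 = 13 + (38 - 1*56)*8 = 13 + (38 - 56)*8 = 13 - 18*8 = 13 - 144 = -131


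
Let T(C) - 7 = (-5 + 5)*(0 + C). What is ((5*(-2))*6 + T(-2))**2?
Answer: 2809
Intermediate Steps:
T(C) = 7 (T(C) = 7 + (-5 + 5)*(0 + C) = 7 + 0*C = 7 + 0 = 7)
((5*(-2))*6 + T(-2))**2 = ((5*(-2))*6 + 7)**2 = (-10*6 + 7)**2 = (-60 + 7)**2 = (-53)**2 = 2809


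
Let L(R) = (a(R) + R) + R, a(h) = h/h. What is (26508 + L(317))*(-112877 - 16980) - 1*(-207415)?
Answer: -3524501136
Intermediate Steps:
a(h) = 1
L(R) = 1 + 2*R (L(R) = (1 + R) + R = 1 + 2*R)
(26508 + L(317))*(-112877 - 16980) - 1*(-207415) = (26508 + (1 + 2*317))*(-112877 - 16980) - 1*(-207415) = (26508 + (1 + 634))*(-129857) + 207415 = (26508 + 635)*(-129857) + 207415 = 27143*(-129857) + 207415 = -3524708551 + 207415 = -3524501136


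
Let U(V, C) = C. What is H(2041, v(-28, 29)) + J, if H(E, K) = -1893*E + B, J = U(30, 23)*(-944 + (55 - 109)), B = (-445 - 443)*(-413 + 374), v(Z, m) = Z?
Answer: -3851935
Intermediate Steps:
B = 34632 (B = -888*(-39) = 34632)
J = -22954 (J = 23*(-944 + (55 - 109)) = 23*(-944 - 54) = 23*(-998) = -22954)
H(E, K) = 34632 - 1893*E (H(E, K) = -1893*E + 34632 = 34632 - 1893*E)
H(2041, v(-28, 29)) + J = (34632 - 1893*2041) - 22954 = (34632 - 3863613) - 22954 = -3828981 - 22954 = -3851935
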